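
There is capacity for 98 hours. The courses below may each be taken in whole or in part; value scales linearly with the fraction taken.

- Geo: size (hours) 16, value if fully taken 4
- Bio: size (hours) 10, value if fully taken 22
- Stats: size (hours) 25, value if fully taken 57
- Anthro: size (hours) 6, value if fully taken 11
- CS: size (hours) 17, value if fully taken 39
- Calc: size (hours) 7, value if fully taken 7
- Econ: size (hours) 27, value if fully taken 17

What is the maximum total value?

154.5

Rank by value-to-size ratio: CS 39/17≈2.29, Stats 57/25≈2.28, Bio 22/10≈2.2, Anthro 11/6≈1.83, Calc 7/7≈1, Econ 17/27≈0.63, Geo 4/16≈0.25.
Take all of CS (17 hours, value 39) — 81 hours left.
Take all of Stats (25 hours, value 57) — 56 hours left.
Take all of Bio (10 hours, value 22) — 46 hours left.
All 6 hours of Anthro fit (value 11) — 40 remain.
Take all of Calc (7 hours, value 7) — 33 hours left.
Econ: take in full, 27 hours for value 17 — 6 left.
6 hours left: a 6/16 share of Geo gives 4×6/16 = 1.5.
Total value = 154.5.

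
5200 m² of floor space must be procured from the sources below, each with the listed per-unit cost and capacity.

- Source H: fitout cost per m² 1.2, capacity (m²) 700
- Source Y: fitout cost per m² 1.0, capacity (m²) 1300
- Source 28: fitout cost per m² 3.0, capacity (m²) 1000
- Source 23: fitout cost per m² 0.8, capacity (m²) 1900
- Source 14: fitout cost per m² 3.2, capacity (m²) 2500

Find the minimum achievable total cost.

7620

Use sources in increasing cost order.
Source 23 at 0.8: take all 1900 m² ; 3300 still needed.
Source Y at 1.0: take all 1300 m² ; 2000 still needed.
Take 700 from Source H at 1.2 ; need 1300 more.
Source 28 at 3.0: take all 1000 m² ; 300 still needed.
Source 14 (3.2): take the remaining 300 ; done.
Cost = 1900×0.8 + 1300×1.0 + 700×1.2 + 1000×3.0 + 300×3.2 = 7620.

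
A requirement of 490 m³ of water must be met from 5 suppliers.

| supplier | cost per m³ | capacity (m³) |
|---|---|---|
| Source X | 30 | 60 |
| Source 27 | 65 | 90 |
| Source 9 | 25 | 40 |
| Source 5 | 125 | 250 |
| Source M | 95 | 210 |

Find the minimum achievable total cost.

Use suppliers in increasing cost order.
Take 40 from Source 9 at 25 — need 450 more.
Source X at 30: take all 60 m³ — 390 still needed.
Source 27 at 65: take all 90 m³ — 300 still needed.
Source M at 95: take all 210 m³ — 90 still needed.
Source 5 at 125: take 90 of its 250 — requirement met.
Cost = 40×25 + 60×30 + 90×65 + 210×95 + 90×125 = 39850.

39850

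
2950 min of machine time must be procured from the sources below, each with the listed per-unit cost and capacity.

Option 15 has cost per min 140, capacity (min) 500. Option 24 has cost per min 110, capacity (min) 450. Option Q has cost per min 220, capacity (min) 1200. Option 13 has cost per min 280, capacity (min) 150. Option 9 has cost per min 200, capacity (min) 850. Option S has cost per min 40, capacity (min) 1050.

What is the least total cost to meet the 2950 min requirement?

Fill from the cheapest source first.
Option S at 40: take all 1050 min → 1900 still needed.
Option 24 at 110: take all 450 min → 1450 still needed.
Option 15 at 140: take all 500 min → 950 still needed.
Option 9 at 200: take all 850 min → 100 still needed.
Take 100 from Option Q at 220 to finish.
Option 13: unused.
Cost = 1050×40 + 450×110 + 500×140 + 850×200 + 100×220 = 353500.

353500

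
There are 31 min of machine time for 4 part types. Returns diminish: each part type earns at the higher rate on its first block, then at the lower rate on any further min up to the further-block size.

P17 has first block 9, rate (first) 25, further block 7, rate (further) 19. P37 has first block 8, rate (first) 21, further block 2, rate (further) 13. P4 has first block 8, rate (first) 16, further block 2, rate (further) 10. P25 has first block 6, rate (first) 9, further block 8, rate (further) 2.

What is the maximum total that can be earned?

Rank every tier by rate: P17/first 25 > P37/first 21 > P17/second 19 > P4/first 16 > P37/second 13 > P4/second 10 > P25/first 9 > P25/second 2.
P17 first at 25: fill all 9 ; 22 left.
P37 first at 21: fill all 8 ; 14 left.
P17 second at 19: fill all 7 ; 7 left.
P4/first: +7 of 8 at 16; pool empty.
Total = 25×9 + 21×8 + 19×7 + 16×7 = 638.

638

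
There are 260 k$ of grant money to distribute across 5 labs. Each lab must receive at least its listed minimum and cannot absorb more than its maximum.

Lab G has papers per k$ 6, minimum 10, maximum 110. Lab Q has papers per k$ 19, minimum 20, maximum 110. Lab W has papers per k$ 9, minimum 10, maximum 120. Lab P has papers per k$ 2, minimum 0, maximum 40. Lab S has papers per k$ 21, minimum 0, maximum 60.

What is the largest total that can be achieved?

4130

Meeting every minimum uses 10+20+10+0+0 = 40 k$, leaving 220.
Order the labs by papers per k$: Lab S 21 > Lab Q 19 > Lab W 9 > Lab G 6 > Lab P 2.
Lab S: +60 to 60 (cap) ; 160 left.
Lab Q: +90 to 110 (cap) ; 70 left.
Lab W: +70 (room for 110) → 80. Pool exhausted.
Total = 6×10 + 19×110 + 9×80 + 21×60 = 4130.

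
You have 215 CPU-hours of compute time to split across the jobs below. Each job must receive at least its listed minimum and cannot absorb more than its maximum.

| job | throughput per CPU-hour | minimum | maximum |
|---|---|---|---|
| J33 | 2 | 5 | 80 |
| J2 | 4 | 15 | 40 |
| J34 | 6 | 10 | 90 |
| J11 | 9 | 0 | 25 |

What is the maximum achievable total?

1045

Meeting every minimum uses 5+15+10+0 = 30 CPU-hours, leaving 185.
Rank by throughput per CPU-hour: J11 9 > J34 6 > J2 4 > J33 2.
J11: +25 to 25 (cap) — 160 left.
J34: +80 to 90 (cap) — 80 left.
Give J2 25 more to hit its cap of 40 — 55 left.
J33: +55 (room for 75) → 60. Pool exhausted.
Total = 2×60 + 4×40 + 6×90 + 9×25 = 1045.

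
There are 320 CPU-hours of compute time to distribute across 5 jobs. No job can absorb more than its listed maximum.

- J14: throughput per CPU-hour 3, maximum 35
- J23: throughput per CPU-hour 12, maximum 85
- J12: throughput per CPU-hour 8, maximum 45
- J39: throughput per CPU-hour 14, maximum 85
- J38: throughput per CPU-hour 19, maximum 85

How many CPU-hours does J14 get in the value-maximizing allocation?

20

Order the jobs by throughput per CPU-hour: J38 19 > J39 14 > J23 12 > J12 8 > J14 3.
J38: +85 to 85 (cap) — 235 left.
J39 takes 85 to reach its cap of 85 — 150 left.
Give J23 85 to hit its cap of 85 — 65 left.
Give J12 45 to hit its cap of 45 — 20 left.
Only 20 left; J14 takes them to reach 20.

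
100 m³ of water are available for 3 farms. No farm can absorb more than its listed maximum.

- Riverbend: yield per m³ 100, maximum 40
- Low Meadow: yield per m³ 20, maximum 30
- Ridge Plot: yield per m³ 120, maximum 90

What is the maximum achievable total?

Order the farms by yield per m³: Ridge Plot 120 > Riverbend 100 > Low Meadow 20.
Ridge Plot: +90 to 90 (cap) — 10 left.
Only 10 left; Riverbend takes them to reach 10.
Total = 100×10 + 120×90 = 11800.

11800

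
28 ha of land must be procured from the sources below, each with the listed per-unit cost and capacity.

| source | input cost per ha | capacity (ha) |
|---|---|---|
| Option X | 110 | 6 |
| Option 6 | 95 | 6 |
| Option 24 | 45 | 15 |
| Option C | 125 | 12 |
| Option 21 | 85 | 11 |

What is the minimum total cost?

1800

Cheapest first:
Take 15 from Option 24 at 45 ; need 13 more.
Option 21 (85): use full 11 ; 2 ha to go.
Option 6 (95): take the remaining 2 ; done.
Option X, Option C: unused.
Cost = 15×45 + 11×85 + 2×95 = 1800.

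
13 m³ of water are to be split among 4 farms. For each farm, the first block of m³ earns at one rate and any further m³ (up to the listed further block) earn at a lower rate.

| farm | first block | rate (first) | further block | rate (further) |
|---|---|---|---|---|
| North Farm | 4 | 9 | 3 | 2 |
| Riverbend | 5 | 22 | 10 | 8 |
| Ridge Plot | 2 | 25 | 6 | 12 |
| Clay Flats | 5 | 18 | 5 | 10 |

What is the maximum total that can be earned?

262

Treat each block as its own option and order by rate: Ridge Plot/T1 25 > Riverbend/T1 22 > Clay Flats/T1 18 > Ridge Plot/T2 12 > Clay Flats/T2 10 > North Farm/T1 9 > Riverbend/T2 8 > North Farm/T2 2.
Fill Ridge Plot T1 block (2 at 25) ; 11 left.
Fill Riverbend T1 block (5 at 22) ; 6 left.
Fill Clay Flats T1 block (5 at 18) ; 1 left.
Ridge Plot T2 at 12: only 1 left, fill 1.
Total = 25×2 + 22×5 + 18×5 + 12×1 = 262.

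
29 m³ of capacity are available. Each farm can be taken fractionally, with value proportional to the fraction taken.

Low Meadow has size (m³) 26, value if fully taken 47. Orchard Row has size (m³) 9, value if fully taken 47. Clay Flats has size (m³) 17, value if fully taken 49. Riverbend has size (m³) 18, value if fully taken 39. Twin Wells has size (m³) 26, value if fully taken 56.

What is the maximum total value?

102.5

Rank by value-to-size ratio: Orchard Row 47/9≈5.22, Clay Flats 49/17≈2.88, Riverbend 39/18≈2.17, Twin Wells 56/26≈2.15, Low Meadow 47/26≈1.81.
Take all of Orchard Row (9 m³, value 47) → 20 m³ left.
All 17 m³ of Clay Flats fit (value 49) → 3 remain.
Only 3 m³ remain; take 3/18 of Riverbend for value 39×3/18 = 6.5.
Total value = 102.5.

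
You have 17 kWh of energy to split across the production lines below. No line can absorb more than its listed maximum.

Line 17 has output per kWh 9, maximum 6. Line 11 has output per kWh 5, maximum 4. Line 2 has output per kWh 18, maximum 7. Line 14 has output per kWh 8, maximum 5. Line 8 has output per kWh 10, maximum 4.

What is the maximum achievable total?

Highest output per kWh first: Line 2 18 > Line 8 10 > Line 17 9 > Line 14 8 > Line 11 5.
Give Line 2 7 to hit its cap of 7 ; 10 left.
Give Line 8 4 to hit its cap of 4 ; 6 left.
Line 17: +6 to 6 (cap) ; 0 left.
Total = 9×6 + 18×7 + 10×4 = 220.

220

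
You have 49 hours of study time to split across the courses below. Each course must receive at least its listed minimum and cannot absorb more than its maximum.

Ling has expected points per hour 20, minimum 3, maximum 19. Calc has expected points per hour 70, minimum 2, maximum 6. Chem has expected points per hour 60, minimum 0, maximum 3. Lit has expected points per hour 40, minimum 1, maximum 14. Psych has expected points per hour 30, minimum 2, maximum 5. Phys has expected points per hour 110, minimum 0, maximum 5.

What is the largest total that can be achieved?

Meeting every minimum uses 3+2+0+1+2+0 = 8 hours, leaving 41.
Rank by expected points per hour: Phys 110 > Calc 70 > Chem 60 > Lit 40 > Psych 30 > Ling 20.
Give Phys 5 more to hit its cap of 5 ; 36 left.
Calc: +4 to 6 (cap) ; 32 left.
Give Chem 3 more to hit its cap of 3 ; 29 left.
Give Lit 13 more to hit its cap of 14 ; 16 left.
Give Psych 3 more to hit its cap of 5 ; 13 left.
Only 13 left; Ling takes them to reach 16.
Total = 20×16 + 70×6 + 60×3 + 40×14 + 30×5 + 110×5 = 2180.

2180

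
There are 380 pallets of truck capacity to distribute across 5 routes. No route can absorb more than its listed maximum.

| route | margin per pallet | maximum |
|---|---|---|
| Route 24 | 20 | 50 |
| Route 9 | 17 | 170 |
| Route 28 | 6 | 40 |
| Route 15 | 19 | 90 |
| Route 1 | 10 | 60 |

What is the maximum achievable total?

Highest margin per pallet first: Route 24 20 > Route 15 19 > Route 9 17 > Route 1 10 > Route 28 6.
Route 24: +50 to 50 (cap) → 330 left.
Route 15: +90 to 90 (cap) → 240 left.
Route 9 takes 170 to reach its cap of 170 → 70 left.
Route 1: +60 to 60 (cap) → 10 left.
Only 10 left; Route 28 takes them to reach 10.
Total = 20×50 + 17×170 + 6×10 + 19×90 + 10×60 = 6260.

6260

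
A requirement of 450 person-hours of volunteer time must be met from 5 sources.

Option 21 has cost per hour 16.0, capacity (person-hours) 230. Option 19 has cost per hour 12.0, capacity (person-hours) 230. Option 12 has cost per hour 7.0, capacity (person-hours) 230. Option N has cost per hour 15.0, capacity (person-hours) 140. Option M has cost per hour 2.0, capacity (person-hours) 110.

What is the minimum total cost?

Cheapest first:
Option M at 2.0: take all 110 person-hours → 340 still needed.
Take 230 from Option 12 at 7.0 → need 110 more.
Option 19 (12.0): take the remaining 110 → done.
Option N, Option 21: unused.
Cost = 110×2.0 + 230×7.0 + 110×12.0 = 3150.

3150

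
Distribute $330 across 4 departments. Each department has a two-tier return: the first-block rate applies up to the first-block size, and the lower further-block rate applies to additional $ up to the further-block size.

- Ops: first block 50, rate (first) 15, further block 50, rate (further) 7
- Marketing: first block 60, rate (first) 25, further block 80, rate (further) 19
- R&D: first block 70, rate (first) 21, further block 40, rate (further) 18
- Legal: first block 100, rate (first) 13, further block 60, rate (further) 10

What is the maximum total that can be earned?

6350

Order all 8 blocks by rate: Marketing/first 25 > R&D/first 21 > Marketing/second 19 > R&D/second 18 > Ops/first 15 > Legal/first 13 > Legal/second 10 > Ops/second 7.
Marketing first at 25: fill all 60 → 270 left.
R&D/first (21): +70 → 200 left.
Fill Marketing second block (80 at 19) → 120 left.
R&D second at 18: fill all 40 → 80 left.
Fill Ops first block (50 at 15) → 30 left.
Legal first at 13: only 30 left, fill 30.
Total = 25×60 + 21×70 + 19×80 + 18×40 + 15×50 + 13×30 = 6350.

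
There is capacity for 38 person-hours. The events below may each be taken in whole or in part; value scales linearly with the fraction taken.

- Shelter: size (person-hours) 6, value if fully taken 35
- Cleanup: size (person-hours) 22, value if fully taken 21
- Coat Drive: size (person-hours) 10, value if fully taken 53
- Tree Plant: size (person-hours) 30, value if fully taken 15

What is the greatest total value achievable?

Rank by value-to-size ratio: Shelter 35/6≈5.83, Coat Drive 53/10≈5.3, Cleanup 21/22≈0.955, Tree Plant 15/30≈0.5.
All 6 person-hours of Shelter fit (value 35) — 32 remain.
Coat Drive: take in full, 10 person-hours for value 53 — 22 left.
Cleanup: take in full, 22 person-hours for value 21 — 0 left.
Total value = 109.

109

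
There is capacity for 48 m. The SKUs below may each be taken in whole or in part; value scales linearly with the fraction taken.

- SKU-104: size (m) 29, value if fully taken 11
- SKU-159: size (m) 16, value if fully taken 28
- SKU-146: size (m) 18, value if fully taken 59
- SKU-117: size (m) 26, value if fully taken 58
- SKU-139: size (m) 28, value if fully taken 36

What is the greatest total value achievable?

124

Best value per unit of size first: SKU-146 59/18≈3.28, SKU-117 58/26≈2.23, SKU-159 28/16≈1.75, SKU-139 36/28≈1.29, SKU-104 11/29≈0.379.
All 18 m of SKU-146 fit (value 59) → 30 remain.
All 26 m of SKU-117 fit (value 58) → 4 remain.
4 m left: a 4/16 share of SKU-159 gives 28×4/16 = 7.
Total value = 124.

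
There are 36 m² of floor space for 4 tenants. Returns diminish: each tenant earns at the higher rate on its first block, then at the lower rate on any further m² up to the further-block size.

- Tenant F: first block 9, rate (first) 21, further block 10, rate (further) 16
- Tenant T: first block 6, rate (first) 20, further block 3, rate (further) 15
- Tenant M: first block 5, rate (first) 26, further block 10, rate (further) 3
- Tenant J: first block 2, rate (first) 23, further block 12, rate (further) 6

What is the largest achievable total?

Rank every tier by rate: Tenant M/T1 26 > Tenant J/T1 23 > Tenant F/T1 21 > Tenant T/T1 20 > Tenant F/T2 16 > Tenant T/T2 15 > Tenant J/T2 6 > Tenant M/T2 3.
Tenant M T1 at 26: fill all 5 — 31 left.
Fill Tenant J T1 block (2 at 23) — 29 left.
Fill Tenant F T1 block (9 at 21) — 20 left.
Tenant T T1 at 20: fill all 6 — 14 left.
Tenant F/T2 (16): +10 — 4 left.
Fill Tenant T T2 block (3 at 15) — 1 left.
Tenant J/T2: +1 of 12 at 6; pool empty.
Total = 26×5 + 23×2 + 21×9 + 20×6 + 16×10 + 15×3 + 6×1 = 696.

696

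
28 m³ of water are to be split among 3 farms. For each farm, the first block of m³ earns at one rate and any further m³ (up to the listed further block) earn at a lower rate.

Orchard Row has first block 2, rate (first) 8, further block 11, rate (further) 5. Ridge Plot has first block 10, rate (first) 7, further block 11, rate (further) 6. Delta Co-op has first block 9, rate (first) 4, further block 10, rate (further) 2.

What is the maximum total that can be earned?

177

Treat each block as its own option and order by rate: Orchard Row/tier1 8 > Ridge Plot/tier1 7 > Ridge Plot/tier2 6 > Orchard Row/tier2 5 > Delta Co-op/tier1 4 > Delta Co-op/tier2 2.
Orchard Row/tier1 (8): +2 ; 26 left.
Ridge Plot tier1 at 7: fill all 10 ; 16 left.
Fill Ridge Plot tier2 block (11 at 6) ; 5 left.
Orchard Row tier2 at 5: only 5 left, fill 5.
Total = 8×2 + 7×10 + 6×11 + 5×5 = 177.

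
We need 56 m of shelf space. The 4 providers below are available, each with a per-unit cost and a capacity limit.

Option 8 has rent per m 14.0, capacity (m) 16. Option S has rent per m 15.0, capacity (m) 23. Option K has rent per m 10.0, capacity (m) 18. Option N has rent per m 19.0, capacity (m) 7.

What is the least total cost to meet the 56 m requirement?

Cheapest first:
Take 18 from Option K at 10.0 ; need 38 more.
Option 8 (14.0): use full 16 ; 22 m to go.
Option S at 15.0: take 22 of its 23 ; requirement met.
Option N: unused.
Cost = 18×10.0 + 16×14.0 + 22×15.0 = 734.

734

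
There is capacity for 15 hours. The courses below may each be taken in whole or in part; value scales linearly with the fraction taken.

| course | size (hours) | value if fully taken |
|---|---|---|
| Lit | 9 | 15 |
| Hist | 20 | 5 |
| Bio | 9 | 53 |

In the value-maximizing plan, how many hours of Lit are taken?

6

Sort by value density: Bio 53/9≈5.89, Lit 15/9≈1.67, Hist 5/20≈0.25.
Bio: take in full, 9 hours for value 53 ; 6 left.
6 hours left: a 6/9 share of Lit gives 15×6/9 = 10.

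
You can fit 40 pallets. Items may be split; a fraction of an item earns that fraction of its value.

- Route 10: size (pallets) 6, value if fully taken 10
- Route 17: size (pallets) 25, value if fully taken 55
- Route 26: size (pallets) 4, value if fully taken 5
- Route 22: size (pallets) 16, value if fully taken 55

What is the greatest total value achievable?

Rank by value-to-size ratio: Route 22 55/16≈3.44, Route 17 55/25≈2.2, Route 10 10/6≈1.67, Route 26 5/4≈1.25.
Take all of Route 22 (16 pallets, value 55) ; 24 pallets left.
Fill the last 24 pallets with part of Route 17: 24/25 of it earns 52.8.
Total value = 107.8.

107.8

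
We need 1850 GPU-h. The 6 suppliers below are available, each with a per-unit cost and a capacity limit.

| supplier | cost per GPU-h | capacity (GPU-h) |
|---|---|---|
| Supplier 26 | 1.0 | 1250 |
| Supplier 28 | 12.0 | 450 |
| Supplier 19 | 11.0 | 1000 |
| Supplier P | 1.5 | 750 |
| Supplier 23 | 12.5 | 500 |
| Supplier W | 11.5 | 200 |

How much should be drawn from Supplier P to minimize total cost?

Cheapest first:
Supplier 26 (1.0): use full 1250 ; 600 GPU-h to go.
Take 600 from Supplier P at 1.5 to finish.
Supplier 19, Supplier W, Supplier 28, Supplier 23: unused.

600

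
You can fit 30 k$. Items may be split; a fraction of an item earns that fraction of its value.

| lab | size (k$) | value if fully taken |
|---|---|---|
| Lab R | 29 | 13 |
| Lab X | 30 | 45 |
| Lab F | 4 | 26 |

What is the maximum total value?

Sort by value density: Lab F 26/4≈6.5, Lab X 45/30≈1.5, Lab R 13/29≈0.448.
Lab F: take in full, 4 k$ for value 26 — 26 left.
Fill the last 26 k$ with part of Lab X: 26/30 of it earns 39.
Total value = 65.

65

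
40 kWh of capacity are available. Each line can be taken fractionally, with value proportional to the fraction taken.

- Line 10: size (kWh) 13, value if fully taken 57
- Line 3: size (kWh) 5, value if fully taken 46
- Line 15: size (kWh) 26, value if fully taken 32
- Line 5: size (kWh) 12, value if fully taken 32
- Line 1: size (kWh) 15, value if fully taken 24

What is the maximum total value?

Sort by value density: Line 3 46/5≈9.2, Line 10 57/13≈4.38, Line 5 32/12≈2.67, Line 1 24/15≈1.6, Line 15 32/26≈1.23.
Line 3: take in full, 5 kWh for value 46 — 35 left.
Take all of Line 10 (13 kWh, value 57) — 22 kWh left.
All 12 kWh of Line 5 fit (value 32) — 10 remain.
Fill the last 10 kWh with part of Line 1: 10/15 of it earns 16.
Total value = 151.

151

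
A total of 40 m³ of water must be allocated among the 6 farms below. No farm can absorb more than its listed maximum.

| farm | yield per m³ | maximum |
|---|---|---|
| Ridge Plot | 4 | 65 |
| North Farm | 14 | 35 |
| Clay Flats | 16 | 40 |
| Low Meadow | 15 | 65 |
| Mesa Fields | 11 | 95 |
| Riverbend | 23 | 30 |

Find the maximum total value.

850

Highest yield per m³ first: Riverbend 23 > Clay Flats 16 > Low Meadow 15 > North Farm 14 > Mesa Fields 11 > Ridge Plot 4.
Riverbend takes 30 to reach its cap of 30 — 10 left.
Clay Flats has room for 40 but only 10 remain, so it gets 10.
Total = 16×10 + 23×30 = 850.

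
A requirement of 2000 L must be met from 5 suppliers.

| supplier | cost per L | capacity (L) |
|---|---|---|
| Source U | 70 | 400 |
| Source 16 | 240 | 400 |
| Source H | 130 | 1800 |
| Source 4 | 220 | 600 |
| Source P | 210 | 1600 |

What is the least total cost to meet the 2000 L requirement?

Cheapest first:
Source U (70): use full 400 ; 1600 L to go.
Source H (130): take the remaining 1600 ; done.
Source P, Source 4, Source 16: unused.
Cost = 400×70 + 1600×130 = 236000.

236000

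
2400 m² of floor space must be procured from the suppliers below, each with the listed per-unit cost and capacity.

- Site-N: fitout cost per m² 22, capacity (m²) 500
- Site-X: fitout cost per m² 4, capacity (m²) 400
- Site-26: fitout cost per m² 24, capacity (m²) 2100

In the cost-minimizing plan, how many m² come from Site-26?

1500

Fill from the cheapest supplier first.
Site-X at 4: take all 400 m² — 2000 still needed.
Site-N (22): use full 500 — 1500 m² to go.
Site-26 (24): take the remaining 1500 — done.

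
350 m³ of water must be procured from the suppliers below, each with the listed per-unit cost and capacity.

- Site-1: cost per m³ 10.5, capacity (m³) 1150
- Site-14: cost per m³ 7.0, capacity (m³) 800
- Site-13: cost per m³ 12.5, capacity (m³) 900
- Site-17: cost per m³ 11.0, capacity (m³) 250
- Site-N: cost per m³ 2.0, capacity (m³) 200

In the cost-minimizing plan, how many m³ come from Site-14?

150

Cheapest first:
Take 200 from Site-N at 2.0 → need 150 more.
Site-14 at 7.0: take 150 of its 800 → requirement met.
Site-1, Site-17, Site-13: unused.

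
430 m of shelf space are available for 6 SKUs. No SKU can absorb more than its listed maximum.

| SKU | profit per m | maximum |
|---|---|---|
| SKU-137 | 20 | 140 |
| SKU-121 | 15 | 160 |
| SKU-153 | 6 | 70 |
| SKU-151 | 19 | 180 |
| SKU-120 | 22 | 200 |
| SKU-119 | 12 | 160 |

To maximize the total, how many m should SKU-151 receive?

90

Highest profit per m first: SKU-120 22 > SKU-137 20 > SKU-151 19 > SKU-121 15 > SKU-119 12 > SKU-153 6.
SKU-120 takes 200 to reach its cap of 200 → 230 left.
SKU-137 takes 140 to reach its cap of 140 → 90 left.
SKU-151: +90 (room for 180) → 90. Pool exhausted.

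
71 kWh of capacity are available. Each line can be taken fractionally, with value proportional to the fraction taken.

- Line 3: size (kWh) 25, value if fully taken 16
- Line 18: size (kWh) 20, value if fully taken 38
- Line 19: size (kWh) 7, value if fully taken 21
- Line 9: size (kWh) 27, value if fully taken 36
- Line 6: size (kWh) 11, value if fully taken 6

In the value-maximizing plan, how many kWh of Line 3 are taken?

Sort by value density: Line 19 21/7≈3, Line 18 38/20≈1.9, Line 9 36/27≈1.33, Line 3 16/25≈0.64, Line 6 6/11≈0.545.
Take all of Line 19 (7 kWh, value 21) ; 64 kWh left.
Take all of Line 18 (20 kWh, value 38) ; 44 kWh left.
Line 9: take in full, 27 kWh for value 36 ; 17 left.
17 kWh left: a 17/25 share of Line 3 gives 16×17/25 = 10.88.

17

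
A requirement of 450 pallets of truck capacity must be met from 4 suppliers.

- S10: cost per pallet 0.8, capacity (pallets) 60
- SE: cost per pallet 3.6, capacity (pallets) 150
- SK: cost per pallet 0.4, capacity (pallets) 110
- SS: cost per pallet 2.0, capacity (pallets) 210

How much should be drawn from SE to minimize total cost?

70

Fill from the cheapest supplier first.
SK at 0.4: take all 110 pallets → 340 still needed.
Take 60 from S10 at 0.8 → need 280 more.
Take 210 from SS at 2.0 → need 70 more.
SE (3.6): take the remaining 70 → done.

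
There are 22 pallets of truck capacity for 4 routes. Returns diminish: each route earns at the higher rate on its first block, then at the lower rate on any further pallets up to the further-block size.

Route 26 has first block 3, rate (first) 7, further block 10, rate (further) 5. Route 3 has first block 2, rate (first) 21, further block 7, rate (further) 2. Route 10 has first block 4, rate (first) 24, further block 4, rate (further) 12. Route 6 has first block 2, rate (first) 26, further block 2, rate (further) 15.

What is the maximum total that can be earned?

Treat each block as its own option and order by rate: Route 6/tier1 26 > Route 10/tier1 24 > Route 3/tier1 21 > Route 6/tier2 15 > Route 10/tier2 12 > Route 26/tier1 7 > Route 26/tier2 5 > Route 3/tier2 2.
Fill Route 6 tier1 block (2 at 26) ; 20 left.
Fill Route 10 tier1 block (4 at 24) ; 16 left.
Fill Route 3 tier1 block (2 at 21) ; 14 left.
Route 6 tier2 at 15: fill all 2 ; 12 left.
Fill Route 10 tier2 block (4 at 12) ; 8 left.
Route 26/tier1 (7): +3 ; 5 left.
5 remain; put them into Route 26 tier2 at 5.
Total = 26×2 + 24×4 + 21×2 + 15×2 + 12×4 + 7×3 + 5×5 = 314.

314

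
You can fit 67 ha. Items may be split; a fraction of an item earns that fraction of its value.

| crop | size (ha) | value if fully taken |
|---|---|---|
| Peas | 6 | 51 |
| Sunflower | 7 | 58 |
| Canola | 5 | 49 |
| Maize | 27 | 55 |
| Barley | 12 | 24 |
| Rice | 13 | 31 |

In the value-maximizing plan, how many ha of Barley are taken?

9

Best value per unit of size first: Canola 49/5≈9.8, Peas 51/6≈8.5, Sunflower 58/7≈8.29, Rice 31/13≈2.38, Maize 55/27≈2.04, Barley 24/12≈2.
Take all of Canola (5 ha, value 49) ; 62 ha left.
Take all of Peas (6 ha, value 51) ; 56 ha left.
Take all of Sunflower (7 ha, value 58) ; 49 ha left.
All 13 ha of Rice fit (value 31) ; 36 remain.
All 27 ha of Maize fit (value 55) ; 9 remain.
Fill the last 9 ha with part of Barley: 9/12 of it earns 18.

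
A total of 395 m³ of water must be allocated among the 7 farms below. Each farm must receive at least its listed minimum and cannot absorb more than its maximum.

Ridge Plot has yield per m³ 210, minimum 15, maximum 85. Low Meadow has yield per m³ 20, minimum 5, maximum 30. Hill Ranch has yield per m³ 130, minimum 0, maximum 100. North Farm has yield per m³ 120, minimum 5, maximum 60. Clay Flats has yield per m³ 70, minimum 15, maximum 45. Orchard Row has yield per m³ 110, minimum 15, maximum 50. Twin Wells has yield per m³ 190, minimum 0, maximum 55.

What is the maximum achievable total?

Meeting every minimum uses 15+5+0+5+15+15+0 = 55 m³, leaving 340.
Order the farms by yield per m³: Ridge Plot 210 > Twin Wells 190 > Hill Ranch 130 > North Farm 120 > Orchard Row 110 > Clay Flats 70 > Low Meadow 20.
Ridge Plot takes 70 more to reach its cap of 85 ; 270 left.
Twin Wells: +55 to 55 (cap) ; 215 left.
Give Hill Ranch 100 more to hit its cap of 100 ; 115 left.
North Farm takes 55 more to reach its cap of 60 ; 60 left.
Orchard Row: +35 to 50 (cap) ; 25 left.
Only 25 left; Clay Flats takes them to reach 40.
Total = 210×85 + 20×5 + 130×100 + 120×60 + 70×40 + 110×50 + 190×55 = 56900.

56900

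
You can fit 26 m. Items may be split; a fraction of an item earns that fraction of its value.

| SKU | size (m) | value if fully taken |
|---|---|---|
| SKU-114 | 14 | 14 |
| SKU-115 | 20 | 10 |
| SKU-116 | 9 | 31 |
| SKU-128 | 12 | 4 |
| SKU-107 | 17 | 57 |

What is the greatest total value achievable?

88

Best value per unit of size first: SKU-116 31/9≈3.44, SKU-107 57/17≈3.35, SKU-114 14/14≈1, SKU-115 10/20≈0.5, SKU-128 4/12≈0.333.
SKU-116: take in full, 9 m for value 31 — 17 left.
All 17 m of SKU-107 fit (value 57) — 0 remain.
Total value = 88.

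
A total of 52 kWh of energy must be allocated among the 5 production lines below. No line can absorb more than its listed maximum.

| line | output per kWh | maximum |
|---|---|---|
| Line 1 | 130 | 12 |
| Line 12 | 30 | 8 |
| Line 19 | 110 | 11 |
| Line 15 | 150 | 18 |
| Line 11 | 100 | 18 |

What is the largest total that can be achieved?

6570

Rank by output per kWh: Line 15 150 > Line 1 130 > Line 19 110 > Line 11 100 > Line 12 30.
Line 15 takes 18 to reach its cap of 18 ; 34 left.
Line 1 takes 12 to reach its cap of 12 ; 22 left.
Line 19: +11 to 11 (cap) ; 11 left.
Line 11 has room for 18 but only 11 remain, so it gets 11.
Total = 130×12 + 110×11 + 150×18 + 100×11 = 6570.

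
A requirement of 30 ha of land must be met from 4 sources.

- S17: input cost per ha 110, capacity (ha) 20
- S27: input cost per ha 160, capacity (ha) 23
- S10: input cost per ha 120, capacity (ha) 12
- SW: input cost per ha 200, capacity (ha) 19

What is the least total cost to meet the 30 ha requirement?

3400

Use sources in increasing cost order.
Take 20 from S17 at 110 ; need 10 more.
Take 10 from S10 at 120 to finish.
S27, SW: unused.
Cost = 20×110 + 10×120 = 3400.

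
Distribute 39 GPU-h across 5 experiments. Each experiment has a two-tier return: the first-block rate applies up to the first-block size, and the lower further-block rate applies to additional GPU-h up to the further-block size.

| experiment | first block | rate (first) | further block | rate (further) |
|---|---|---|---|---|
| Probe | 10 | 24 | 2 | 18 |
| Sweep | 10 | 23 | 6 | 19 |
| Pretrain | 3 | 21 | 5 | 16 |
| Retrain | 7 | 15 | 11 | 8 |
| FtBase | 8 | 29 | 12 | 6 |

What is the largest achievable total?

915

Order all 10 blocks by rate: FtBase/T1 29 > Probe/T1 24 > Sweep/T1 23 > Pretrain/T1 21 > Sweep/T2 19 > Probe/T2 18 > Pretrain/T2 16 > Retrain/T1 15 > Retrain/T2 8 > FtBase/T2 6.
FtBase T1 at 29: fill all 8 ; 31 left.
Fill Probe T1 block (10 at 24) ; 21 left.
Sweep/T1 (23): +10 ; 11 left.
Pretrain T1 at 21: fill all 3 ; 8 left.
Sweep/T2 (19): +6 ; 2 left.
Probe T2 at 18: fill all 2 ; 0 left.
Total = 29×8 + 24×10 + 23×10 + 21×3 + 19×6 + 18×2 = 915.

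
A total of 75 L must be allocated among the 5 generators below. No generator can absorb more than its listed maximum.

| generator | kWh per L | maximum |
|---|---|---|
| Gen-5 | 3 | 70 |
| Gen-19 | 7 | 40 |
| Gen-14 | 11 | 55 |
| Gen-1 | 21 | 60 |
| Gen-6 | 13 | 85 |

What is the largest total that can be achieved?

Order the generators by kWh per L: Gen-1 21 > Gen-6 13 > Gen-14 11 > Gen-19 7 > Gen-5 3.
Gen-1: +60 to 60 (cap) ; 15 left.
Gen-6 has room for 85 but only 15 remain, so it gets 15.
Total = 21×60 + 13×15 = 1455.

1455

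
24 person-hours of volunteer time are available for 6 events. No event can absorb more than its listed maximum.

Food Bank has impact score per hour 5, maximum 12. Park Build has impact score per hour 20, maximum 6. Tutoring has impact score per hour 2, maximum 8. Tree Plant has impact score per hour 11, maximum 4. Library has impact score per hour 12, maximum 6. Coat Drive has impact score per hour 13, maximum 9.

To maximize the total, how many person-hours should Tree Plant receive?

Highest impact score per hour first: Park Build 20 > Coat Drive 13 > Library 12 > Tree Plant 11 > Food Bank 5 > Tutoring 2.
Give Park Build 6 to hit its cap of 6 — 18 left.
Give Coat Drive 9 to hit its cap of 9 — 9 left.
Give Library 6 to hit its cap of 6 — 3 left.
Tree Plant: +3 (room for 4) → 3. Pool exhausted.

3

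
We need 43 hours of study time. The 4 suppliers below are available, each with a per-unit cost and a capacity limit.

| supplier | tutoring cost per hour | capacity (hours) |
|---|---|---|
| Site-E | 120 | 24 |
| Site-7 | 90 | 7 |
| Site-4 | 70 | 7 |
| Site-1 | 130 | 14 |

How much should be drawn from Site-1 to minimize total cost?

Use suppliers in increasing cost order.
Site-4 (70): use full 7 ; 36 hours to go.
Site-7 at 90: take all 7 hours ; 29 still needed.
Take 24 from Site-E at 120 ; need 5 more.
Take 5 from Site-1 at 130 to finish.

5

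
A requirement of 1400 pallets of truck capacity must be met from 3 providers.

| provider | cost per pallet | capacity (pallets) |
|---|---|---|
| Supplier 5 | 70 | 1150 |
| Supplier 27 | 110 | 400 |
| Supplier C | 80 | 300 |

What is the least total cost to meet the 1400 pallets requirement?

Fill from the cheapest provider first.
Take 1150 from Supplier 5 at 70 ; need 250 more.
Take 250 from Supplier C at 80 to finish.
Supplier 27: unused.
Cost = 1150×70 + 250×80 = 100500.

100500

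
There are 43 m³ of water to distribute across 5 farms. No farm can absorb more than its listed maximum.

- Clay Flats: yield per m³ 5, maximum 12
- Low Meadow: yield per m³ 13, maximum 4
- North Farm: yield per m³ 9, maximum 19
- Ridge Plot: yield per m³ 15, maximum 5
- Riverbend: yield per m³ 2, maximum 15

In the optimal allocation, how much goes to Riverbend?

3

Rank by yield per m³: Ridge Plot 15 > Low Meadow 13 > North Farm 9 > Clay Flats 5 > Riverbend 2.
Ridge Plot: +5 to 5 (cap) — 38 left.
Give Low Meadow 4 to hit its cap of 4 — 34 left.
North Farm: +19 to 19 (cap) — 15 left.
Clay Flats takes 12 to reach its cap of 12 — 3 left.
Riverbend has room for 15 but only 3 remain, so it gets 3.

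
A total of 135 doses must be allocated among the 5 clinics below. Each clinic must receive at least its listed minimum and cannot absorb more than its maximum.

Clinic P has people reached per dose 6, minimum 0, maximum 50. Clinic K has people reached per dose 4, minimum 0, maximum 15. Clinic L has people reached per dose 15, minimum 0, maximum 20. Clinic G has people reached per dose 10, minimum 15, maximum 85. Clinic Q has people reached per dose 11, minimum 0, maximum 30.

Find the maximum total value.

1480

Meeting every minimum uses 0+0+0+15+0 = 15 doses, leaving 120.
Rank by people reached per dose: Clinic L 15 > Clinic Q 11 > Clinic G 10 > Clinic P 6 > Clinic K 4.
Give Clinic L 20 more to hit its cap of 20 — 100 left.
Give Clinic Q 30 more to hit its cap of 30 — 70 left.
Give Clinic G 70 more to hit its cap of 85 — 0 left.
Total = 15×20 + 10×85 + 11×30 = 1480.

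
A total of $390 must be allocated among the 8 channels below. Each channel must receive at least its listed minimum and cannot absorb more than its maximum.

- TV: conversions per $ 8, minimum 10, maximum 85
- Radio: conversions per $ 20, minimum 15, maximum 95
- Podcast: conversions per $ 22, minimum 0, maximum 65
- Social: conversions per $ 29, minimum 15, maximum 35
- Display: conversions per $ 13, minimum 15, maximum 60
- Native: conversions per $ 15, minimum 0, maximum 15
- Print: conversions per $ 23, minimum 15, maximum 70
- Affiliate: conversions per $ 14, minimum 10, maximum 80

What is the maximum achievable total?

Meeting every minimum uses 10+15+0+15+15+0+15+10 = 80 $, leaving 310.
Highest conversions per $ first: Social 29 > Print 23 > Podcast 22 > Radio 20 > Native 15 > Affiliate 14 > Display 13 > TV 8.
Social takes 20 more to reach its cap of 35 → 290 left.
Print takes 55 more to reach its cap of 70 → 235 left.
Podcast: +65 to 65 (cap) → 170 left.
Give Radio 80 more to hit its cap of 95 → 90 left.
Native takes 15 more to reach its cap of 15 → 75 left.
Affiliate: +70 to 80 (cap) → 5 left.
Only 5 left; Display takes them to reach 20.
Total = 8×10 + 20×95 + 22×65 + 29×35 + 13×20 + 15×15 + 23×70 + 14×80 = 7640.

7640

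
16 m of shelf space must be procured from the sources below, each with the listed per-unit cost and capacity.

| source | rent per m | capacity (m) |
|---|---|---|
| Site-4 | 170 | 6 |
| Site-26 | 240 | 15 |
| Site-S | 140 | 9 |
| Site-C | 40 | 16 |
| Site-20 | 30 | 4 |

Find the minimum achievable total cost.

600

Cheapest first:
Take 4 from Site-20 at 30 — need 12 more.
Site-C (40): take the remaining 12 — done.
Site-S, Site-4, Site-26: unused.
Cost = 4×30 + 12×40 = 600.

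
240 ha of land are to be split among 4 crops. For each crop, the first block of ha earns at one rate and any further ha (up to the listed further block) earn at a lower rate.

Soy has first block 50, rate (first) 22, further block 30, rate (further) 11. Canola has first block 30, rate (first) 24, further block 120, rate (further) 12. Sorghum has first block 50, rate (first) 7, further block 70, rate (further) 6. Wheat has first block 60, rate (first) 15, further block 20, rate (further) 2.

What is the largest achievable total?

Order all 8 blocks by rate: Canola/first 24 > Soy/first 22 > Wheat/first 15 > Canola/second 12 > Soy/second 11 > Sorghum/first 7 > Sorghum/second 6 > Wheat/second 2.
Fill Canola first block (30 at 24) → 210 left.
Soy first at 22: fill all 50 → 160 left.
Wheat/first (15): +60 → 100 left.
Canola/second: +100 of 120 at 12; pool empty.
Total = 24×30 + 22×50 + 15×60 + 12×100 = 3920.

3920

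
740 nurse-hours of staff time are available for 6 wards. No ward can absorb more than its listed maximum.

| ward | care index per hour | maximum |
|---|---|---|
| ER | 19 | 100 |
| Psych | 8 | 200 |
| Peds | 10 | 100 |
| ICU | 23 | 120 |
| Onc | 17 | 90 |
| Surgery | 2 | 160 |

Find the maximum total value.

Rank by care index per hour: ICU 23 > ER 19 > Onc 17 > Peds 10 > Psych 8 > Surgery 2.
Give ICU 120 to hit its cap of 120 — 620 left.
ER: +100 to 100 (cap) — 520 left.
Give Onc 90 to hit its cap of 90 — 430 left.
Peds takes 100 to reach its cap of 100 — 330 left.
Give Psych 200 to hit its cap of 200 — 130 left.
Only 130 left; Surgery takes them to reach 130.
Total = 19×100 + 8×200 + 10×100 + 23×120 + 17×90 + 2×130 = 9050.

9050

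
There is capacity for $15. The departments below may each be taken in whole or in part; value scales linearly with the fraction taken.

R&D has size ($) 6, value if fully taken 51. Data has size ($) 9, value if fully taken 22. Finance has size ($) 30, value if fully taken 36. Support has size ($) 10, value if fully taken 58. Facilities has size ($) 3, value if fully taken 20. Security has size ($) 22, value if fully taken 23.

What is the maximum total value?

Best value per unit of size first: R&D 51/6≈8.5, Facilities 20/3≈6.67, Support 58/10≈5.8, Data 22/9≈2.44, Finance 36/30≈1.2, Security 23/22≈1.05.
R&D: take in full, 6 $ for value 51 → 9 left.
Facilities: take in full, 3 $ for value 20 → 6 left.
Fill the last 6 $ with part of Support: 6/10 of it earns 34.8.
Total value = 105.8.

105.8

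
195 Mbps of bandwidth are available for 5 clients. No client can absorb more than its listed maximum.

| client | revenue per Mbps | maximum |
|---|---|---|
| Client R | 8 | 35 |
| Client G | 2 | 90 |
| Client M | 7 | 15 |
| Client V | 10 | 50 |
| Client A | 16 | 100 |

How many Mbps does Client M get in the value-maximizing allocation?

10

Rank by revenue per Mbps: Client A 16 > Client V 10 > Client R 8 > Client M 7 > Client G 2.
Client A takes 100 to reach its cap of 100 — 95 left.
Give Client V 50 to hit its cap of 50 — 45 left.
Client R takes 35 to reach its cap of 35 — 10 left.
Only 10 left; Client M takes them to reach 10.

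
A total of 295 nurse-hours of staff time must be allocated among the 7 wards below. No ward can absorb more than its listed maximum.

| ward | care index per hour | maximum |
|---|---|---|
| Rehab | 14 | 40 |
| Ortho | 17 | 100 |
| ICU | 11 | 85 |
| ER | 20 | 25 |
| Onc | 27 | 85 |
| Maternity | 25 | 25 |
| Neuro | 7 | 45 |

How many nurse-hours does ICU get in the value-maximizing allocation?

20

Highest care index per hour first: Onc 27 > Maternity 25 > ER 20 > Ortho 17 > Rehab 14 > ICU 11 > Neuro 7.
Onc takes 85 to reach its cap of 85 — 210 left.
Maternity takes 25 to reach its cap of 25 — 185 left.
ER takes 25 to reach its cap of 25 — 160 left.
Ortho takes 100 to reach its cap of 100 — 60 left.
Rehab takes 40 to reach its cap of 40 — 20 left.
ICU: +20 (room for 85) → 20. Pool exhausted.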